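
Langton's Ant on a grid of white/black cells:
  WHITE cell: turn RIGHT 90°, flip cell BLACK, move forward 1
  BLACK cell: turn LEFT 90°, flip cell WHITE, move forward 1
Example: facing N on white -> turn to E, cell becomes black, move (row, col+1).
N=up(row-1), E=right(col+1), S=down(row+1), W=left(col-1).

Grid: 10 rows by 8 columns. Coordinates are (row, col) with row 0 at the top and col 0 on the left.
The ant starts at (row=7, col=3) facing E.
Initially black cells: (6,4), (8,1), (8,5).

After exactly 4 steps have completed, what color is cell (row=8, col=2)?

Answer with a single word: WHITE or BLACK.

Step 1: on WHITE (7,3): turn R to S, flip to black, move to (8,3). |black|=4
Step 2: on WHITE (8,3): turn R to W, flip to black, move to (8,2). |black|=5
Step 3: on WHITE (8,2): turn R to N, flip to black, move to (7,2). |black|=6
Step 4: on WHITE (7,2): turn R to E, flip to black, move to (7,3). |black|=7

Answer: BLACK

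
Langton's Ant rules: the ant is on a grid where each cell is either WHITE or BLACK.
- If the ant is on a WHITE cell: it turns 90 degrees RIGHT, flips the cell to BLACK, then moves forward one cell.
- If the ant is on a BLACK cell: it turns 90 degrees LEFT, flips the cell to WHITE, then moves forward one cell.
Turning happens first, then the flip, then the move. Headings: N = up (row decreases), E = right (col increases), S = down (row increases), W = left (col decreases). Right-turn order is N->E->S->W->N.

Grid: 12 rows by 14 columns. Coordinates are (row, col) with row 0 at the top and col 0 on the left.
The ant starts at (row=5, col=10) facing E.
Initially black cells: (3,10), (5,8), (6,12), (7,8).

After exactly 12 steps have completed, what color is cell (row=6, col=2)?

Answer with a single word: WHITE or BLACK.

Step 1: on WHITE (5,10): turn R to S, flip to black, move to (6,10). |black|=5
Step 2: on WHITE (6,10): turn R to W, flip to black, move to (6,9). |black|=6
Step 3: on WHITE (6,9): turn R to N, flip to black, move to (5,9). |black|=7
Step 4: on WHITE (5,9): turn R to E, flip to black, move to (5,10). |black|=8
Step 5: on BLACK (5,10): turn L to N, flip to white, move to (4,10). |black|=7
Step 6: on WHITE (4,10): turn R to E, flip to black, move to (4,11). |black|=8
Step 7: on WHITE (4,11): turn R to S, flip to black, move to (5,11). |black|=9
Step 8: on WHITE (5,11): turn R to W, flip to black, move to (5,10). |black|=10
Step 9: on WHITE (5,10): turn R to N, flip to black, move to (4,10). |black|=11
Step 10: on BLACK (4,10): turn L to W, flip to white, move to (4,9). |black|=10
Step 11: on WHITE (4,9): turn R to N, flip to black, move to (3,9). |black|=11
Step 12: on WHITE (3,9): turn R to E, flip to black, move to (3,10). |black|=12

Answer: WHITE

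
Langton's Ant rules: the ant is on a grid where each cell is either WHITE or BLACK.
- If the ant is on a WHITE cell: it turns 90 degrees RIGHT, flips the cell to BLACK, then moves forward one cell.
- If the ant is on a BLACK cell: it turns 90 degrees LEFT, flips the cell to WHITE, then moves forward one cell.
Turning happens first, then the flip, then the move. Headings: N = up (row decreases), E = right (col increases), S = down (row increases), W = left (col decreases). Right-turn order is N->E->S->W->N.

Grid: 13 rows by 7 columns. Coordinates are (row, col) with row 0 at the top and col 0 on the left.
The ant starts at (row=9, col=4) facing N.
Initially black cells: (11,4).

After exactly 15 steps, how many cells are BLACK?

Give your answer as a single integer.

Step 1: on WHITE (9,4): turn R to E, flip to black, move to (9,5). |black|=2
Step 2: on WHITE (9,5): turn R to S, flip to black, move to (10,5). |black|=3
Step 3: on WHITE (10,5): turn R to W, flip to black, move to (10,4). |black|=4
Step 4: on WHITE (10,4): turn R to N, flip to black, move to (9,4). |black|=5
Step 5: on BLACK (9,4): turn L to W, flip to white, move to (9,3). |black|=4
Step 6: on WHITE (9,3): turn R to N, flip to black, move to (8,3). |black|=5
Step 7: on WHITE (8,3): turn R to E, flip to black, move to (8,4). |black|=6
Step 8: on WHITE (8,4): turn R to S, flip to black, move to (9,4). |black|=7
Step 9: on WHITE (9,4): turn R to W, flip to black, move to (9,3). |black|=8
Step 10: on BLACK (9,3): turn L to S, flip to white, move to (10,3). |black|=7
Step 11: on WHITE (10,3): turn R to W, flip to black, move to (10,2). |black|=8
Step 12: on WHITE (10,2): turn R to N, flip to black, move to (9,2). |black|=9
Step 13: on WHITE (9,2): turn R to E, flip to black, move to (9,3). |black|=10
Step 14: on WHITE (9,3): turn R to S, flip to black, move to (10,3). |black|=11
Step 15: on BLACK (10,3): turn L to E, flip to white, move to (10,4). |black|=10

Answer: 10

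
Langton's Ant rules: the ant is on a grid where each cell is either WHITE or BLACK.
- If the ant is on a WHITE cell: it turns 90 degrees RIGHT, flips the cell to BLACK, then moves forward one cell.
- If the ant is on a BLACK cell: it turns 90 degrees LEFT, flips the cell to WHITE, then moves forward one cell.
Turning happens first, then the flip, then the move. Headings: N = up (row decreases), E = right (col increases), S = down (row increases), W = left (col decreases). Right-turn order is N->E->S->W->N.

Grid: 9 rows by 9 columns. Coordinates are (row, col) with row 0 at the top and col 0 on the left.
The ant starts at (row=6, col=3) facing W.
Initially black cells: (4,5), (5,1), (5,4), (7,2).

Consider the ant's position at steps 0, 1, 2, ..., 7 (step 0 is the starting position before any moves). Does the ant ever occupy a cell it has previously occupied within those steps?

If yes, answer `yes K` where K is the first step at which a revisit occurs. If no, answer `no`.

Step 1: on WHITE (6,3): turn R to N, flip to black, move to (5,3). |black|=5 — new cell
Step 2: on WHITE (5,3): turn R to E, flip to black, move to (5,4). |black|=6 — new cell
Step 3: on BLACK (5,4): turn L to N, flip to white, move to (4,4). |black|=5 — new cell
Step 4: on WHITE (4,4): turn R to E, flip to black, move to (4,5). |black|=6 — new cell
Step 5: on BLACK (4,5): turn L to N, flip to white, move to (3,5). |black|=5 — new cell
Step 6: on WHITE (3,5): turn R to E, flip to black, move to (3,6). |black|=6 — new cell
Step 7: on WHITE (3,6): turn R to S, flip to black, move to (4,6). |black|=7 — new cell
No revisit within 7 steps.

Answer: no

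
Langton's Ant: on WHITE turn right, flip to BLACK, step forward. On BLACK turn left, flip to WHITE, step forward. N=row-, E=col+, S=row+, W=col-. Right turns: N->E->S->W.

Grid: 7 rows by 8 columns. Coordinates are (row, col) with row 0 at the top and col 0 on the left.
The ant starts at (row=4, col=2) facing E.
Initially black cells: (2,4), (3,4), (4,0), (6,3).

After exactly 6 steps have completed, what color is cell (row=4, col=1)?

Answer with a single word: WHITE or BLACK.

Step 1: on WHITE (4,2): turn R to S, flip to black, move to (5,2). |black|=5
Step 2: on WHITE (5,2): turn R to W, flip to black, move to (5,1). |black|=6
Step 3: on WHITE (5,1): turn R to N, flip to black, move to (4,1). |black|=7
Step 4: on WHITE (4,1): turn R to E, flip to black, move to (4,2). |black|=8
Step 5: on BLACK (4,2): turn L to N, flip to white, move to (3,2). |black|=7
Step 6: on WHITE (3,2): turn R to E, flip to black, move to (3,3). |black|=8

Answer: BLACK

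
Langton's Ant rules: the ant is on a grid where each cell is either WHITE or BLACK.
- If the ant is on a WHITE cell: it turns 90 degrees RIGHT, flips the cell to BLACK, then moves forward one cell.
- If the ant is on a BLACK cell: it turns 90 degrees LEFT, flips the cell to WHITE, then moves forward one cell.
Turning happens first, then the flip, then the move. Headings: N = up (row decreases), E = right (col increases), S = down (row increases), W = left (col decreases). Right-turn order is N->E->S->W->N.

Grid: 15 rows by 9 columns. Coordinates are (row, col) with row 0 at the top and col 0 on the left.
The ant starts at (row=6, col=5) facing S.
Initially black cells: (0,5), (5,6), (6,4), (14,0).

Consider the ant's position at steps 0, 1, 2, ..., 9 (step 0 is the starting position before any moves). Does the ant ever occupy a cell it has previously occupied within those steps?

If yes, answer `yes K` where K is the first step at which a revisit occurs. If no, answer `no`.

Answer: yes 5

Derivation:
Step 1: on WHITE (6,5): turn R to W, flip to black, move to (6,4). |black|=5 — new cell
Step 2: on BLACK (6,4): turn L to S, flip to white, move to (7,4). |black|=4 — new cell
Step 3: on WHITE (7,4): turn R to W, flip to black, move to (7,3). |black|=5 — new cell
Step 4: on WHITE (7,3): turn R to N, flip to black, move to (6,3). |black|=6 — new cell
Step 5: on WHITE (6,3): turn R to E, flip to black, move to (6,4). |black|=7 — REVISIT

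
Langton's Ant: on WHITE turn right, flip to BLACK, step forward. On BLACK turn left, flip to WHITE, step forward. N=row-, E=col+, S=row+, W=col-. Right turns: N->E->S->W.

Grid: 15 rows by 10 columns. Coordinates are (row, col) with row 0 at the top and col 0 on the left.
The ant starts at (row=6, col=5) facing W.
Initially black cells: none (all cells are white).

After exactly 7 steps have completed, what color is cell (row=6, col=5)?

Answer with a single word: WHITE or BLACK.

Answer: WHITE

Derivation:
Step 1: on WHITE (6,5): turn R to N, flip to black, move to (5,5). |black|=1
Step 2: on WHITE (5,5): turn R to E, flip to black, move to (5,6). |black|=2
Step 3: on WHITE (5,6): turn R to S, flip to black, move to (6,6). |black|=3
Step 4: on WHITE (6,6): turn R to W, flip to black, move to (6,5). |black|=4
Step 5: on BLACK (6,5): turn L to S, flip to white, move to (7,5). |black|=3
Step 6: on WHITE (7,5): turn R to W, flip to black, move to (7,4). |black|=4
Step 7: on WHITE (7,4): turn R to N, flip to black, move to (6,4). |black|=5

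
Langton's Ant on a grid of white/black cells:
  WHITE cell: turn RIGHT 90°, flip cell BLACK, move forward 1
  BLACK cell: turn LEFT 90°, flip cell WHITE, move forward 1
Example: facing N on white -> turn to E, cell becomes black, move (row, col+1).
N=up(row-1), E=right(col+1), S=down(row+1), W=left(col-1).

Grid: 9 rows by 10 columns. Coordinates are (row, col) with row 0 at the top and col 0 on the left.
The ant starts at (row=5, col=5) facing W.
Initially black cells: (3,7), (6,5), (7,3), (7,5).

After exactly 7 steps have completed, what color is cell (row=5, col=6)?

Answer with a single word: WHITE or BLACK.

Answer: BLACK

Derivation:
Step 1: on WHITE (5,5): turn R to N, flip to black, move to (4,5). |black|=5
Step 2: on WHITE (4,5): turn R to E, flip to black, move to (4,6). |black|=6
Step 3: on WHITE (4,6): turn R to S, flip to black, move to (5,6). |black|=7
Step 4: on WHITE (5,6): turn R to W, flip to black, move to (5,5). |black|=8
Step 5: on BLACK (5,5): turn L to S, flip to white, move to (6,5). |black|=7
Step 6: on BLACK (6,5): turn L to E, flip to white, move to (6,6). |black|=6
Step 7: on WHITE (6,6): turn R to S, flip to black, move to (7,6). |black|=7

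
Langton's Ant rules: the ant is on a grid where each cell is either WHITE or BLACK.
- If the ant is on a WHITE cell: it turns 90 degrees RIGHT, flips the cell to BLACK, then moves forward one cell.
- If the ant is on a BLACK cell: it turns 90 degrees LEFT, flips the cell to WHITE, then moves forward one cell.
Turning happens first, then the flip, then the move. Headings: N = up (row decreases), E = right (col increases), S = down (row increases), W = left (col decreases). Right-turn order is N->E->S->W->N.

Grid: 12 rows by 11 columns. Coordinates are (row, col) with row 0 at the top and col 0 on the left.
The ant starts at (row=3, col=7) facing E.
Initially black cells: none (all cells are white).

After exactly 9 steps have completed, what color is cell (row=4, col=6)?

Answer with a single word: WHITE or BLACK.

Step 1: on WHITE (3,7): turn R to S, flip to black, move to (4,7). |black|=1
Step 2: on WHITE (4,7): turn R to W, flip to black, move to (4,6). |black|=2
Step 3: on WHITE (4,6): turn R to N, flip to black, move to (3,6). |black|=3
Step 4: on WHITE (3,6): turn R to E, flip to black, move to (3,7). |black|=4
Step 5: on BLACK (3,7): turn L to N, flip to white, move to (2,7). |black|=3
Step 6: on WHITE (2,7): turn R to E, flip to black, move to (2,8). |black|=4
Step 7: on WHITE (2,8): turn R to S, flip to black, move to (3,8). |black|=5
Step 8: on WHITE (3,8): turn R to W, flip to black, move to (3,7). |black|=6
Step 9: on WHITE (3,7): turn R to N, flip to black, move to (2,7). |black|=7

Answer: BLACK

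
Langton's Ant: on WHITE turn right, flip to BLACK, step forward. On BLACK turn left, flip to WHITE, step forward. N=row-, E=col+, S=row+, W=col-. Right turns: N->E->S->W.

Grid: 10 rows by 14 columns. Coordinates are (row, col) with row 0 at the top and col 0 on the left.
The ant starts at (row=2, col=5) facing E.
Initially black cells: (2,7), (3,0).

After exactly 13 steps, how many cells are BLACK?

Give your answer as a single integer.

Step 1: on WHITE (2,5): turn R to S, flip to black, move to (3,5). |black|=3
Step 2: on WHITE (3,5): turn R to W, flip to black, move to (3,4). |black|=4
Step 3: on WHITE (3,4): turn R to N, flip to black, move to (2,4). |black|=5
Step 4: on WHITE (2,4): turn R to E, flip to black, move to (2,5). |black|=6
Step 5: on BLACK (2,5): turn L to N, flip to white, move to (1,5). |black|=5
Step 6: on WHITE (1,5): turn R to E, flip to black, move to (1,6). |black|=6
Step 7: on WHITE (1,6): turn R to S, flip to black, move to (2,6). |black|=7
Step 8: on WHITE (2,6): turn R to W, flip to black, move to (2,5). |black|=8
Step 9: on WHITE (2,5): turn R to N, flip to black, move to (1,5). |black|=9
Step 10: on BLACK (1,5): turn L to W, flip to white, move to (1,4). |black|=8
Step 11: on WHITE (1,4): turn R to N, flip to black, move to (0,4). |black|=9
Step 12: on WHITE (0,4): turn R to E, flip to black, move to (0,5). |black|=10
Step 13: on WHITE (0,5): turn R to S, flip to black, move to (1,5). |black|=11

Answer: 11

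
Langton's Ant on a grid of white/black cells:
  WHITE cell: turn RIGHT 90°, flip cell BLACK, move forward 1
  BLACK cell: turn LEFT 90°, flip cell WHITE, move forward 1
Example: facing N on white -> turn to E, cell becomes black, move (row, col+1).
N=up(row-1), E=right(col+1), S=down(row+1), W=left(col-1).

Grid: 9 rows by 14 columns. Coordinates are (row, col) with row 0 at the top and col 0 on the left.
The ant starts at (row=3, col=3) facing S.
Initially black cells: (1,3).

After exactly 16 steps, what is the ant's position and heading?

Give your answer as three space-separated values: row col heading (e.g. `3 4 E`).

Answer: 3 3 S

Derivation:
Step 1: on WHITE (3,3): turn R to W, flip to black, move to (3,2). |black|=2
Step 2: on WHITE (3,2): turn R to N, flip to black, move to (2,2). |black|=3
Step 3: on WHITE (2,2): turn R to E, flip to black, move to (2,3). |black|=4
Step 4: on WHITE (2,3): turn R to S, flip to black, move to (3,3). |black|=5
Step 5: on BLACK (3,3): turn L to E, flip to white, move to (3,4). |black|=4
Step 6: on WHITE (3,4): turn R to S, flip to black, move to (4,4). |black|=5
Step 7: on WHITE (4,4): turn R to W, flip to black, move to (4,3). |black|=6
Step 8: on WHITE (4,3): turn R to N, flip to black, move to (3,3). |black|=7
Step 9: on WHITE (3,3): turn R to E, flip to black, move to (3,4). |black|=8
Step 10: on BLACK (3,4): turn L to N, flip to white, move to (2,4). |black|=7
Step 11: on WHITE (2,4): turn R to E, flip to black, move to (2,5). |black|=8
Step 12: on WHITE (2,5): turn R to S, flip to black, move to (3,5). |black|=9
Step 13: on WHITE (3,5): turn R to W, flip to black, move to (3,4). |black|=10
Step 14: on WHITE (3,4): turn R to N, flip to black, move to (2,4). |black|=11
Step 15: on BLACK (2,4): turn L to W, flip to white, move to (2,3). |black|=10
Step 16: on BLACK (2,3): turn L to S, flip to white, move to (3,3). |black|=9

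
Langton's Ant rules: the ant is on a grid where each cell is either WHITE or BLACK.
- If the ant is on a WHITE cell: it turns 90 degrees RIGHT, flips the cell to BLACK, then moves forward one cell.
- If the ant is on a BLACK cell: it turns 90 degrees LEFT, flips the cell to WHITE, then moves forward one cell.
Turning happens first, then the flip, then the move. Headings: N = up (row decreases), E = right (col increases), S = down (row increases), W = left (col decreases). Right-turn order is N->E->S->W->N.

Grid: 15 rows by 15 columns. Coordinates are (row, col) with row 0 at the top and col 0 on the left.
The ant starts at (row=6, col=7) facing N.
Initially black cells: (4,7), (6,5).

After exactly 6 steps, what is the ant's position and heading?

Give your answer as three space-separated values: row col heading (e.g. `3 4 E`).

Answer: 5 6 N

Derivation:
Step 1: on WHITE (6,7): turn R to E, flip to black, move to (6,8). |black|=3
Step 2: on WHITE (6,8): turn R to S, flip to black, move to (7,8). |black|=4
Step 3: on WHITE (7,8): turn R to W, flip to black, move to (7,7). |black|=5
Step 4: on WHITE (7,7): turn R to N, flip to black, move to (6,7). |black|=6
Step 5: on BLACK (6,7): turn L to W, flip to white, move to (6,6). |black|=5
Step 6: on WHITE (6,6): turn R to N, flip to black, move to (5,6). |black|=6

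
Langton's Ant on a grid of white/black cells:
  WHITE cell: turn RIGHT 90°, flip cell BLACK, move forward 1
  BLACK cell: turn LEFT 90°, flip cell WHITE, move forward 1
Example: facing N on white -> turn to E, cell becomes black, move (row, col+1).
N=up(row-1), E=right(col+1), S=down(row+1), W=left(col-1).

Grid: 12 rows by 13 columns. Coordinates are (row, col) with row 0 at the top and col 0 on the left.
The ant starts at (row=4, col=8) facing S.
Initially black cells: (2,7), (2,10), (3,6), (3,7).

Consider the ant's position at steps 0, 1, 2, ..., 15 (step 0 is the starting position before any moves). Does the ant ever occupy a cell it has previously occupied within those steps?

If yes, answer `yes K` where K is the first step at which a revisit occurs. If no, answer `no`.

Step 1: on WHITE (4,8): turn R to W, flip to black, move to (4,7). |black|=5 — new cell
Step 2: on WHITE (4,7): turn R to N, flip to black, move to (3,7). |black|=6 — new cell
Step 3: on BLACK (3,7): turn L to W, flip to white, move to (3,6). |black|=5 — new cell
Step 4: on BLACK (3,6): turn L to S, flip to white, move to (4,6). |black|=4 — new cell
Step 5: on WHITE (4,6): turn R to W, flip to black, move to (4,5). |black|=5 — new cell
Step 6: on WHITE (4,5): turn R to N, flip to black, move to (3,5). |black|=6 — new cell
Step 7: on WHITE (3,5): turn R to E, flip to black, move to (3,6). |black|=7 — REVISIT

Answer: yes 7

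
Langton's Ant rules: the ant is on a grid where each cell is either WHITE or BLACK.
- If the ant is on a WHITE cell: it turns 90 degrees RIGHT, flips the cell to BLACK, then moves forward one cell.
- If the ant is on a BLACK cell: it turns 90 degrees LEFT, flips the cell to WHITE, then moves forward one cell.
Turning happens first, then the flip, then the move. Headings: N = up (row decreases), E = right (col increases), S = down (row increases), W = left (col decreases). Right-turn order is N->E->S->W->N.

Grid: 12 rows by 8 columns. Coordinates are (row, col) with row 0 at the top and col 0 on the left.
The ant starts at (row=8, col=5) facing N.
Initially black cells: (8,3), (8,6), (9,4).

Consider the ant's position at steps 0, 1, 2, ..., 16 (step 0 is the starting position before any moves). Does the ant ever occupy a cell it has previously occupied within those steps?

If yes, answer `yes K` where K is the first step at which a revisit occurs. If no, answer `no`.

Answer: yes 5

Derivation:
Step 1: on WHITE (8,5): turn R to E, flip to black, move to (8,6). |black|=4 — new cell
Step 2: on BLACK (8,6): turn L to N, flip to white, move to (7,6). |black|=3 — new cell
Step 3: on WHITE (7,6): turn R to E, flip to black, move to (7,7). |black|=4 — new cell
Step 4: on WHITE (7,7): turn R to S, flip to black, move to (8,7). |black|=5 — new cell
Step 5: on WHITE (8,7): turn R to W, flip to black, move to (8,6). |black|=6 — REVISIT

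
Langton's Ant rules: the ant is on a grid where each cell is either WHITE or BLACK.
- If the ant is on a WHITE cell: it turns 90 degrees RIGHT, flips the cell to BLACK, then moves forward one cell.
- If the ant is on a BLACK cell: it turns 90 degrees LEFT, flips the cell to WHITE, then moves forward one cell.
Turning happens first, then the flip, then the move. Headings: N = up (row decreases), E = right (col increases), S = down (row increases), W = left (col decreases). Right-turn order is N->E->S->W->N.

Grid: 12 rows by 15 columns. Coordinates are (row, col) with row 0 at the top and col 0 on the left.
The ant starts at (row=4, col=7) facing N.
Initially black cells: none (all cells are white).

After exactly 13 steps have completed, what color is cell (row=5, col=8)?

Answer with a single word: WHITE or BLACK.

Answer: BLACK

Derivation:
Step 1: on WHITE (4,7): turn R to E, flip to black, move to (4,8). |black|=1
Step 2: on WHITE (4,8): turn R to S, flip to black, move to (5,8). |black|=2
Step 3: on WHITE (5,8): turn R to W, flip to black, move to (5,7). |black|=3
Step 4: on WHITE (5,7): turn R to N, flip to black, move to (4,7). |black|=4
Step 5: on BLACK (4,7): turn L to W, flip to white, move to (4,6). |black|=3
Step 6: on WHITE (4,6): turn R to N, flip to black, move to (3,6). |black|=4
Step 7: on WHITE (3,6): turn R to E, flip to black, move to (3,7). |black|=5
Step 8: on WHITE (3,7): turn R to S, flip to black, move to (4,7). |black|=6
Step 9: on WHITE (4,7): turn R to W, flip to black, move to (4,6). |black|=7
Step 10: on BLACK (4,6): turn L to S, flip to white, move to (5,6). |black|=6
Step 11: on WHITE (5,6): turn R to W, flip to black, move to (5,5). |black|=7
Step 12: on WHITE (5,5): turn R to N, flip to black, move to (4,5). |black|=8
Step 13: on WHITE (4,5): turn R to E, flip to black, move to (4,6). |black|=9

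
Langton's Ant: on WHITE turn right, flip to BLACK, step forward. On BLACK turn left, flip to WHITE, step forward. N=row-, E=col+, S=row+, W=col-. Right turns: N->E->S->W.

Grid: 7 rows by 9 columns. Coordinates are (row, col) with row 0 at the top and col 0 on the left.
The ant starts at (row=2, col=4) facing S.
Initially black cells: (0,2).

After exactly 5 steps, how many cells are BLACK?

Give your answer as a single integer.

Step 1: on WHITE (2,4): turn R to W, flip to black, move to (2,3). |black|=2
Step 2: on WHITE (2,3): turn R to N, flip to black, move to (1,3). |black|=3
Step 3: on WHITE (1,3): turn R to E, flip to black, move to (1,4). |black|=4
Step 4: on WHITE (1,4): turn R to S, flip to black, move to (2,4). |black|=5
Step 5: on BLACK (2,4): turn L to E, flip to white, move to (2,5). |black|=4

Answer: 4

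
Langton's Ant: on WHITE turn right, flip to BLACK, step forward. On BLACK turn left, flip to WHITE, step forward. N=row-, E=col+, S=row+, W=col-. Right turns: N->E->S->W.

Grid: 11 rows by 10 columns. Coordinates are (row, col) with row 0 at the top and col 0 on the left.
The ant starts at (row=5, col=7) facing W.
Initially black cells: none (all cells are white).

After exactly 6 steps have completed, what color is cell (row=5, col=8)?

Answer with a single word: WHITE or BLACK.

Step 1: on WHITE (5,7): turn R to N, flip to black, move to (4,7). |black|=1
Step 2: on WHITE (4,7): turn R to E, flip to black, move to (4,8). |black|=2
Step 3: on WHITE (4,8): turn R to S, flip to black, move to (5,8). |black|=3
Step 4: on WHITE (5,8): turn R to W, flip to black, move to (5,7). |black|=4
Step 5: on BLACK (5,7): turn L to S, flip to white, move to (6,7). |black|=3
Step 6: on WHITE (6,7): turn R to W, flip to black, move to (6,6). |black|=4

Answer: BLACK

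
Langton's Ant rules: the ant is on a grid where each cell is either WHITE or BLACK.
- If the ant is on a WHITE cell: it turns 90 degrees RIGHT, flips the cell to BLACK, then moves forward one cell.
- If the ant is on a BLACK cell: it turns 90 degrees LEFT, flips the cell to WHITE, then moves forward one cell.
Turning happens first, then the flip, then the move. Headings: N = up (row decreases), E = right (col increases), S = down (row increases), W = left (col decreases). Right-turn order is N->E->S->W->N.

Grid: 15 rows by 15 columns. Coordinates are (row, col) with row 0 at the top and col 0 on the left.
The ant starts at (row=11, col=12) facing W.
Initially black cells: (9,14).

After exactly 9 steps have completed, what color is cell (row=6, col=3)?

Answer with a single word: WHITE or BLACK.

Step 1: on WHITE (11,12): turn R to N, flip to black, move to (10,12). |black|=2
Step 2: on WHITE (10,12): turn R to E, flip to black, move to (10,13). |black|=3
Step 3: on WHITE (10,13): turn R to S, flip to black, move to (11,13). |black|=4
Step 4: on WHITE (11,13): turn R to W, flip to black, move to (11,12). |black|=5
Step 5: on BLACK (11,12): turn L to S, flip to white, move to (12,12). |black|=4
Step 6: on WHITE (12,12): turn R to W, flip to black, move to (12,11). |black|=5
Step 7: on WHITE (12,11): turn R to N, flip to black, move to (11,11). |black|=6
Step 8: on WHITE (11,11): turn R to E, flip to black, move to (11,12). |black|=7
Step 9: on WHITE (11,12): turn R to S, flip to black, move to (12,12). |black|=8

Answer: WHITE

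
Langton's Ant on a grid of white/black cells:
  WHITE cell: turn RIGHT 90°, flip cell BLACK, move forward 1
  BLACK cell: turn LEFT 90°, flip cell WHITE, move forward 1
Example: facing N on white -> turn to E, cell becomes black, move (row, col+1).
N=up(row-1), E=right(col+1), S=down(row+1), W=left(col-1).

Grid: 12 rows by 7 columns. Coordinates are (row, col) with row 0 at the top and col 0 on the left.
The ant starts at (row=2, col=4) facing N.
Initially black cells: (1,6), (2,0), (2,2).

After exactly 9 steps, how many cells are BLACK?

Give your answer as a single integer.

Step 1: on WHITE (2,4): turn R to E, flip to black, move to (2,5). |black|=4
Step 2: on WHITE (2,5): turn R to S, flip to black, move to (3,5). |black|=5
Step 3: on WHITE (3,5): turn R to W, flip to black, move to (3,4). |black|=6
Step 4: on WHITE (3,4): turn R to N, flip to black, move to (2,4). |black|=7
Step 5: on BLACK (2,4): turn L to W, flip to white, move to (2,3). |black|=6
Step 6: on WHITE (2,3): turn R to N, flip to black, move to (1,3). |black|=7
Step 7: on WHITE (1,3): turn R to E, flip to black, move to (1,4). |black|=8
Step 8: on WHITE (1,4): turn R to S, flip to black, move to (2,4). |black|=9
Step 9: on WHITE (2,4): turn R to W, flip to black, move to (2,3). |black|=10

Answer: 10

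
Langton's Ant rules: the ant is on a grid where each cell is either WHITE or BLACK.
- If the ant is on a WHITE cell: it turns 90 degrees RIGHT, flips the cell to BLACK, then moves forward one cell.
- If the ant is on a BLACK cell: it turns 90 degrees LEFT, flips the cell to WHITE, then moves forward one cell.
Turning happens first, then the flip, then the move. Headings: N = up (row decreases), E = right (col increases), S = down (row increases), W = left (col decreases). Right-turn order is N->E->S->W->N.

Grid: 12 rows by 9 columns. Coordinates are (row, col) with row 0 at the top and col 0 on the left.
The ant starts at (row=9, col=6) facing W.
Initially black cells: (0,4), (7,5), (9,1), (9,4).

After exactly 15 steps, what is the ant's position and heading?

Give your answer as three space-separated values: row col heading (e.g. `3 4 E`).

Answer: 9 7 N

Derivation:
Step 1: on WHITE (9,6): turn R to N, flip to black, move to (8,6). |black|=5
Step 2: on WHITE (8,6): turn R to E, flip to black, move to (8,7). |black|=6
Step 3: on WHITE (8,7): turn R to S, flip to black, move to (9,7). |black|=7
Step 4: on WHITE (9,7): turn R to W, flip to black, move to (9,6). |black|=8
Step 5: on BLACK (9,6): turn L to S, flip to white, move to (10,6). |black|=7
Step 6: on WHITE (10,6): turn R to W, flip to black, move to (10,5). |black|=8
Step 7: on WHITE (10,5): turn R to N, flip to black, move to (9,5). |black|=9
Step 8: on WHITE (9,5): turn R to E, flip to black, move to (9,6). |black|=10
Step 9: on WHITE (9,6): turn R to S, flip to black, move to (10,6). |black|=11
Step 10: on BLACK (10,6): turn L to E, flip to white, move to (10,7). |black|=10
Step 11: on WHITE (10,7): turn R to S, flip to black, move to (11,7). |black|=11
Step 12: on WHITE (11,7): turn R to W, flip to black, move to (11,6). |black|=12
Step 13: on WHITE (11,6): turn R to N, flip to black, move to (10,6). |black|=13
Step 14: on WHITE (10,6): turn R to E, flip to black, move to (10,7). |black|=14
Step 15: on BLACK (10,7): turn L to N, flip to white, move to (9,7). |black|=13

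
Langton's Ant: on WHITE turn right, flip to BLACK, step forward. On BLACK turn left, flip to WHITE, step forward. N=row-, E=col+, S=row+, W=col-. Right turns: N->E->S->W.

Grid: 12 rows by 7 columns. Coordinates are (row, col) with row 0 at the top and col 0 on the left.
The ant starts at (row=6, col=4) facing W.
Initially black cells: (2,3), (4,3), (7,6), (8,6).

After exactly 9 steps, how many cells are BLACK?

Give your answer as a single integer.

Answer: 11

Derivation:
Step 1: on WHITE (6,4): turn R to N, flip to black, move to (5,4). |black|=5
Step 2: on WHITE (5,4): turn R to E, flip to black, move to (5,5). |black|=6
Step 3: on WHITE (5,5): turn R to S, flip to black, move to (6,5). |black|=7
Step 4: on WHITE (6,5): turn R to W, flip to black, move to (6,4). |black|=8
Step 5: on BLACK (6,4): turn L to S, flip to white, move to (7,4). |black|=7
Step 6: on WHITE (7,4): turn R to W, flip to black, move to (7,3). |black|=8
Step 7: on WHITE (7,3): turn R to N, flip to black, move to (6,3). |black|=9
Step 8: on WHITE (6,3): turn R to E, flip to black, move to (6,4). |black|=10
Step 9: on WHITE (6,4): turn R to S, flip to black, move to (7,4). |black|=11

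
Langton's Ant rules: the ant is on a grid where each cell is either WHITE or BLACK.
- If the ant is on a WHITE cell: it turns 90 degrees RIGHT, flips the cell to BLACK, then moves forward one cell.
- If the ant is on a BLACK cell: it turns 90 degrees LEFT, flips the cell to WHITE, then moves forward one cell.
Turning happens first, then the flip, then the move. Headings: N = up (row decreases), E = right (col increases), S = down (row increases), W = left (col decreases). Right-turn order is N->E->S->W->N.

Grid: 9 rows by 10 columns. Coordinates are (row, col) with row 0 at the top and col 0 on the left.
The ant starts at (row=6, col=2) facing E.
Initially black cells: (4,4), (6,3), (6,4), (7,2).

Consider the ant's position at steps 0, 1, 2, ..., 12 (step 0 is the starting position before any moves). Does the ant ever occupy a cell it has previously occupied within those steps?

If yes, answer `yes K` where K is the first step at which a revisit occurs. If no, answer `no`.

Step 1: on WHITE (6,2): turn R to S, flip to black, move to (7,2). |black|=5 — new cell
Step 2: on BLACK (7,2): turn L to E, flip to white, move to (7,3). |black|=4 — new cell
Step 3: on WHITE (7,3): turn R to S, flip to black, move to (8,3). |black|=5 — new cell
Step 4: on WHITE (8,3): turn R to W, flip to black, move to (8,2). |black|=6 — new cell
Step 5: on WHITE (8,2): turn R to N, flip to black, move to (7,2). |black|=7 — REVISIT

Answer: yes 5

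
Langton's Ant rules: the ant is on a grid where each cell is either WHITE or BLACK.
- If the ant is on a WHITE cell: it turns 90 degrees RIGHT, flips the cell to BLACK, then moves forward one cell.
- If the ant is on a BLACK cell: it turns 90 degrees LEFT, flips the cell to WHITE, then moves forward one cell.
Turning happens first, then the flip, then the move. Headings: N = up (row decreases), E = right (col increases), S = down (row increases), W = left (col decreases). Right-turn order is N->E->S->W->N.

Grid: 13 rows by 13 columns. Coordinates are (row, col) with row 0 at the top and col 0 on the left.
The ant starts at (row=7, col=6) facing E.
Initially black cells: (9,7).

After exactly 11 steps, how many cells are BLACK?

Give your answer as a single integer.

Answer: 8

Derivation:
Step 1: on WHITE (7,6): turn R to S, flip to black, move to (8,6). |black|=2
Step 2: on WHITE (8,6): turn R to W, flip to black, move to (8,5). |black|=3
Step 3: on WHITE (8,5): turn R to N, flip to black, move to (7,5). |black|=4
Step 4: on WHITE (7,5): turn R to E, flip to black, move to (7,6). |black|=5
Step 5: on BLACK (7,6): turn L to N, flip to white, move to (6,6). |black|=4
Step 6: on WHITE (6,6): turn R to E, flip to black, move to (6,7). |black|=5
Step 7: on WHITE (6,7): turn R to S, flip to black, move to (7,7). |black|=6
Step 8: on WHITE (7,7): turn R to W, flip to black, move to (7,6). |black|=7
Step 9: on WHITE (7,6): turn R to N, flip to black, move to (6,6). |black|=8
Step 10: on BLACK (6,6): turn L to W, flip to white, move to (6,5). |black|=7
Step 11: on WHITE (6,5): turn R to N, flip to black, move to (5,5). |black|=8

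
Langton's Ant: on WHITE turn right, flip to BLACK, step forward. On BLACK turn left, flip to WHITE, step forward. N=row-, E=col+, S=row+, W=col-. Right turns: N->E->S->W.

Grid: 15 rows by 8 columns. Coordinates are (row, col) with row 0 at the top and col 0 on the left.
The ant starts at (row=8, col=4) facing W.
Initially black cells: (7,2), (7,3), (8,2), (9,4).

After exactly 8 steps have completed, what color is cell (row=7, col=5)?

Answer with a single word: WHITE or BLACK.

Answer: BLACK

Derivation:
Step 1: on WHITE (8,4): turn R to N, flip to black, move to (7,4). |black|=5
Step 2: on WHITE (7,4): turn R to E, flip to black, move to (7,5). |black|=6
Step 3: on WHITE (7,5): turn R to S, flip to black, move to (8,5). |black|=7
Step 4: on WHITE (8,5): turn R to W, flip to black, move to (8,4). |black|=8
Step 5: on BLACK (8,4): turn L to S, flip to white, move to (9,4). |black|=7
Step 6: on BLACK (9,4): turn L to E, flip to white, move to (9,5). |black|=6
Step 7: on WHITE (9,5): turn R to S, flip to black, move to (10,5). |black|=7
Step 8: on WHITE (10,5): turn R to W, flip to black, move to (10,4). |black|=8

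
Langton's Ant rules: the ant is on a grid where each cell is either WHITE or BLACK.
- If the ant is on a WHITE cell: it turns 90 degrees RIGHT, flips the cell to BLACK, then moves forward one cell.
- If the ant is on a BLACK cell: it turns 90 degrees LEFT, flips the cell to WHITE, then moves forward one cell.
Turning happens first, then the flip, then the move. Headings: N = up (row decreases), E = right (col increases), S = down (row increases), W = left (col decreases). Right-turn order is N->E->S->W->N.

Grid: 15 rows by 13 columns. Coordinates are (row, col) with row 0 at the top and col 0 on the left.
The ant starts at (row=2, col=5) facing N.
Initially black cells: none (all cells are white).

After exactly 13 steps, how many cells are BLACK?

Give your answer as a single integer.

Answer: 9

Derivation:
Step 1: on WHITE (2,5): turn R to E, flip to black, move to (2,6). |black|=1
Step 2: on WHITE (2,6): turn R to S, flip to black, move to (3,6). |black|=2
Step 3: on WHITE (3,6): turn R to W, flip to black, move to (3,5). |black|=3
Step 4: on WHITE (3,5): turn R to N, flip to black, move to (2,5). |black|=4
Step 5: on BLACK (2,5): turn L to W, flip to white, move to (2,4). |black|=3
Step 6: on WHITE (2,4): turn R to N, flip to black, move to (1,4). |black|=4
Step 7: on WHITE (1,4): turn R to E, flip to black, move to (1,5). |black|=5
Step 8: on WHITE (1,5): turn R to S, flip to black, move to (2,5). |black|=6
Step 9: on WHITE (2,5): turn R to W, flip to black, move to (2,4). |black|=7
Step 10: on BLACK (2,4): turn L to S, flip to white, move to (3,4). |black|=6
Step 11: on WHITE (3,4): turn R to W, flip to black, move to (3,3). |black|=7
Step 12: on WHITE (3,3): turn R to N, flip to black, move to (2,3). |black|=8
Step 13: on WHITE (2,3): turn R to E, flip to black, move to (2,4). |black|=9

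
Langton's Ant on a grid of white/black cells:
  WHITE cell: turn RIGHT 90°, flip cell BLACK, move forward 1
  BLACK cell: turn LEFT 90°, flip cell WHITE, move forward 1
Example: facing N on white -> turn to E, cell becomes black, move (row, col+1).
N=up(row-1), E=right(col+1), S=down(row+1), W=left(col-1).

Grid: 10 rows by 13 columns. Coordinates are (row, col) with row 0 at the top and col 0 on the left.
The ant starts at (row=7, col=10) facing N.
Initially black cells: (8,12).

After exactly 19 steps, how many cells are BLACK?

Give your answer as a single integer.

Step 1: on WHITE (7,10): turn R to E, flip to black, move to (7,11). |black|=2
Step 2: on WHITE (7,11): turn R to S, flip to black, move to (8,11). |black|=3
Step 3: on WHITE (8,11): turn R to W, flip to black, move to (8,10). |black|=4
Step 4: on WHITE (8,10): turn R to N, flip to black, move to (7,10). |black|=5
Step 5: on BLACK (7,10): turn L to W, flip to white, move to (7,9). |black|=4
Step 6: on WHITE (7,9): turn R to N, flip to black, move to (6,9). |black|=5
Step 7: on WHITE (6,9): turn R to E, flip to black, move to (6,10). |black|=6
Step 8: on WHITE (6,10): turn R to S, flip to black, move to (7,10). |black|=7
Step 9: on WHITE (7,10): turn R to W, flip to black, move to (7,9). |black|=8
Step 10: on BLACK (7,9): turn L to S, flip to white, move to (8,9). |black|=7
Step 11: on WHITE (8,9): turn R to W, flip to black, move to (8,8). |black|=8
Step 12: on WHITE (8,8): turn R to N, flip to black, move to (7,8). |black|=9
Step 13: on WHITE (7,8): turn R to E, flip to black, move to (7,9). |black|=10
Step 14: on WHITE (7,9): turn R to S, flip to black, move to (8,9). |black|=11
Step 15: on BLACK (8,9): turn L to E, flip to white, move to (8,10). |black|=10
Step 16: on BLACK (8,10): turn L to N, flip to white, move to (7,10). |black|=9
Step 17: on BLACK (7,10): turn L to W, flip to white, move to (7,9). |black|=8
Step 18: on BLACK (7,9): turn L to S, flip to white, move to (8,9). |black|=7
Step 19: on WHITE (8,9): turn R to W, flip to black, move to (8,8). |black|=8

Answer: 8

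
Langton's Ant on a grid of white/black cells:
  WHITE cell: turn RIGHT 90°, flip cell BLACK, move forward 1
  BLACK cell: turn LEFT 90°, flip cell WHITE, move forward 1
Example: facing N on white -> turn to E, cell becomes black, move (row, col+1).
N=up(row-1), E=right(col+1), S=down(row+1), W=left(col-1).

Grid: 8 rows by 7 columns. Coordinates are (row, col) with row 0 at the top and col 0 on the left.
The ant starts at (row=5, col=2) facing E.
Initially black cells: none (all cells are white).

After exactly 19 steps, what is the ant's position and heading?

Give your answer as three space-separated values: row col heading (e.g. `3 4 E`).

Step 1: on WHITE (5,2): turn R to S, flip to black, move to (6,2). |black|=1
Step 2: on WHITE (6,2): turn R to W, flip to black, move to (6,1). |black|=2
Step 3: on WHITE (6,1): turn R to N, flip to black, move to (5,1). |black|=3
Step 4: on WHITE (5,1): turn R to E, flip to black, move to (5,2). |black|=4
Step 5: on BLACK (5,2): turn L to N, flip to white, move to (4,2). |black|=3
Step 6: on WHITE (4,2): turn R to E, flip to black, move to (4,3). |black|=4
Step 7: on WHITE (4,3): turn R to S, flip to black, move to (5,3). |black|=5
Step 8: on WHITE (5,3): turn R to W, flip to black, move to (5,2). |black|=6
Step 9: on WHITE (5,2): turn R to N, flip to black, move to (4,2). |black|=7
Step 10: on BLACK (4,2): turn L to W, flip to white, move to (4,1). |black|=6
Step 11: on WHITE (4,1): turn R to N, flip to black, move to (3,1). |black|=7
Step 12: on WHITE (3,1): turn R to E, flip to black, move to (3,2). |black|=8
Step 13: on WHITE (3,2): turn R to S, flip to black, move to (4,2). |black|=9
Step 14: on WHITE (4,2): turn R to W, flip to black, move to (4,1). |black|=10
Step 15: on BLACK (4,1): turn L to S, flip to white, move to (5,1). |black|=9
Step 16: on BLACK (5,1): turn L to E, flip to white, move to (5,2). |black|=8
Step 17: on BLACK (5,2): turn L to N, flip to white, move to (4,2). |black|=7
Step 18: on BLACK (4,2): turn L to W, flip to white, move to (4,1). |black|=6
Step 19: on WHITE (4,1): turn R to N, flip to black, move to (3,1). |black|=7

Answer: 3 1 N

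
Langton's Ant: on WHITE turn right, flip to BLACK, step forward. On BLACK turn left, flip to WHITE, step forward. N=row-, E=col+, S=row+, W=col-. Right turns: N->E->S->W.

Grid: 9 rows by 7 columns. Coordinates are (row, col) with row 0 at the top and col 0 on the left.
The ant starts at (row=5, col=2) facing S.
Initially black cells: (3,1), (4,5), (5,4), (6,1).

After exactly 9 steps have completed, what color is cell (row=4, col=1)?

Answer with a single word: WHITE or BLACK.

Step 1: on WHITE (5,2): turn R to W, flip to black, move to (5,1). |black|=5
Step 2: on WHITE (5,1): turn R to N, flip to black, move to (4,1). |black|=6
Step 3: on WHITE (4,1): turn R to E, flip to black, move to (4,2). |black|=7
Step 4: on WHITE (4,2): turn R to S, flip to black, move to (5,2). |black|=8
Step 5: on BLACK (5,2): turn L to E, flip to white, move to (5,3). |black|=7
Step 6: on WHITE (5,3): turn R to S, flip to black, move to (6,3). |black|=8
Step 7: on WHITE (6,3): turn R to W, flip to black, move to (6,2). |black|=9
Step 8: on WHITE (6,2): turn R to N, flip to black, move to (5,2). |black|=10
Step 9: on WHITE (5,2): turn R to E, flip to black, move to (5,3). |black|=11

Answer: BLACK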